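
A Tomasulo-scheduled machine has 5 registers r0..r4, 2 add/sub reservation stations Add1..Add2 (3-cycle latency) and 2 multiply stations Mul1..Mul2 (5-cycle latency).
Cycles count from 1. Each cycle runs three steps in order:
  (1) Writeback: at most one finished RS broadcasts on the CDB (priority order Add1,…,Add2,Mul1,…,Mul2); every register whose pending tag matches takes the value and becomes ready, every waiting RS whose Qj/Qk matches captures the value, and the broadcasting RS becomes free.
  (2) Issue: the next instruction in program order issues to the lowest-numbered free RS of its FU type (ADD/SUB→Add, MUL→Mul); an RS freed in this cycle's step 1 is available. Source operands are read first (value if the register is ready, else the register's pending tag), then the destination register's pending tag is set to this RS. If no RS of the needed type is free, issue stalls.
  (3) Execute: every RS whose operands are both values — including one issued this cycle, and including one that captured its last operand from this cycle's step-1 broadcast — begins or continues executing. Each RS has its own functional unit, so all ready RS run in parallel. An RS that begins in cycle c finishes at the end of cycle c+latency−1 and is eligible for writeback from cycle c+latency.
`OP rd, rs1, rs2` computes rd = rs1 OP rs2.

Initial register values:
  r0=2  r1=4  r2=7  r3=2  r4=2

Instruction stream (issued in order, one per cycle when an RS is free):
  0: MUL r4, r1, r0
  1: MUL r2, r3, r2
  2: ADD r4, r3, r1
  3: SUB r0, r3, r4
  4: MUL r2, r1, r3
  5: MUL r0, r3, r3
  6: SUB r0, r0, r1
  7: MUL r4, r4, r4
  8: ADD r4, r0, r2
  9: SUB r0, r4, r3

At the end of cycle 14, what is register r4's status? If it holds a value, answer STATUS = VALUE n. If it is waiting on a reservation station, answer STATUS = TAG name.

  c1: issue MUL r4<-Mul1  regs: r0:2,r1:4,r2:7,r3:2,r4:Mul1
  c2: issue MUL r2<-Mul2  regs: r0:2,r1:4,r2:Mul2,r3:2,r4:Mul1
  c3: issue ADD r4<-Add1  regs: r0:2,r1:4,r2:Mul2,r3:2,r4:Add1
  c4: issue SUB r0<-Add2  regs: r0:Add2,r1:4,r2:Mul2,r3:2,r4:Add1
  c5: stall  regs: r0:Add2,r1:4,r2:Mul2,r3:2,r4:Add1
  c6: CDB Add1=6; stall  regs: r0:Add2,r1:4,r2:Mul2,r3:2,r4:6
  c7: CDB Mul1=8; issue MUL r2<-Mul1  regs: r0:Add2,r1:4,r2:Mul1,r3:2,r4:6
  c8: CDB Mul2=14; issue MUL r0<-Mul2  regs: r0:Mul2,r1:4,r2:Mul1,r3:2,r4:6
  c9: CDB Add2=-4; issue SUB r0<-Add1  regs: r0:Add1,r1:4,r2:Mul1,r3:2,r4:6
  c10: stall  regs: r0:Add1,r1:4,r2:Mul1,r3:2,r4:6
  c11: stall  regs: r0:Add1,r1:4,r2:Mul1,r3:2,r4:6
  c12: CDB Mul1=8; issue MUL r4<-Mul1  regs: r0:Add1,r1:4,r2:8,r3:2,r4:Mul1
  c13: CDB Mul2=4; issue ADD r4<-Add2  regs: r0:Add1,r1:4,r2:8,r3:2,r4:Add2
  c14: stall  regs: r0:Add1,r1:4,r2:8,r3:2,r4:Add2

STATUS = TAG Add2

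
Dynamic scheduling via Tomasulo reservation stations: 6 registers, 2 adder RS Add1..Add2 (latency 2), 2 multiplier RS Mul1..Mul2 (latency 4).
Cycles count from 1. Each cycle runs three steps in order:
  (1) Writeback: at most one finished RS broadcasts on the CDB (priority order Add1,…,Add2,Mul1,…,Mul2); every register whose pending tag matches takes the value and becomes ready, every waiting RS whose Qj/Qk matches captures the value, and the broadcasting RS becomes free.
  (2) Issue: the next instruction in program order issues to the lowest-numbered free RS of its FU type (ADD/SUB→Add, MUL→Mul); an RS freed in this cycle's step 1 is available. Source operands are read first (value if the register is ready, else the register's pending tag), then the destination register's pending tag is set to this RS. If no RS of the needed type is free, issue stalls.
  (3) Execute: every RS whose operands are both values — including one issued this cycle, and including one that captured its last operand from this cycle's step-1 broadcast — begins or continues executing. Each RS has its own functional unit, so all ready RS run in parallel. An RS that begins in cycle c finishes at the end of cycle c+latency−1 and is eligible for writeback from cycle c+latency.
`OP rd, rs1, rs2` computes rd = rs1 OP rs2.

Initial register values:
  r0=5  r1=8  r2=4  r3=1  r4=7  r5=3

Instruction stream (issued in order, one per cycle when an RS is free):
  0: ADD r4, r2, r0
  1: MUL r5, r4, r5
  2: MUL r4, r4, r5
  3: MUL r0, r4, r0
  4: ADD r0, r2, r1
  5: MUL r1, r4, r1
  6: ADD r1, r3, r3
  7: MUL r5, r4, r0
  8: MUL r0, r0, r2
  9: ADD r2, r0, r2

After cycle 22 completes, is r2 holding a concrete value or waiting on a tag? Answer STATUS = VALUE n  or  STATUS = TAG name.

  c1: issue ADD r4<-Add1  regs: r0:5,r1:8,r2:4,r3:1,r4:Add1,r5:3
  c2: issue MUL r5<-Mul1  regs: r0:5,r1:8,r2:4,r3:1,r4:Add1,r5:Mul1
  c3: CDB Add1=9; issue MUL r4<-Mul2  regs: r0:5,r1:8,r2:4,r3:1,r4:Mul2,r5:Mul1
  c4: stall  regs: r0:5,r1:8,r2:4,r3:1,r4:Mul2,r5:Mul1
  c5: stall  regs: r0:5,r1:8,r2:4,r3:1,r4:Mul2,r5:Mul1
  c6: stall  regs: r0:5,r1:8,r2:4,r3:1,r4:Mul2,r5:Mul1
  c7: CDB Mul1=27; issue MUL r0<-Mul1  regs: r0:Mul1,r1:8,r2:4,r3:1,r4:Mul2,r5:27
  c8: issue ADD r0<-Add1  regs: r0:Add1,r1:8,r2:4,r3:1,r4:Mul2,r5:27
  c9: stall  regs: r0:Add1,r1:8,r2:4,r3:1,r4:Mul2,r5:27
  c10: CDB Add1=12; stall  regs: r0:12,r1:8,r2:4,r3:1,r4:Mul2,r5:27
  c11: CDB Mul2=243; issue MUL r1<-Mul2  regs: r0:12,r1:Mul2,r2:4,r3:1,r4:243,r5:27
  c12: issue ADD r1<-Add1  regs: r0:12,r1:Add1,r2:4,r3:1,r4:243,r5:27
  c13: stall  regs: r0:12,r1:Add1,r2:4,r3:1,r4:243,r5:27
  c14: CDB Add1=2; stall  regs: r0:12,r1:2,r2:4,r3:1,r4:243,r5:27
  c15: CDB Mul1=1215; issue MUL r5<-Mul1  regs: r0:12,r1:2,r2:4,r3:1,r4:243,r5:Mul1
  c16: CDB Mul2=1944; issue MUL r0<-Mul2  regs: r0:Mul2,r1:2,r2:4,r3:1,r4:243,r5:Mul1
  c17: issue ADD r2<-Add1  regs: r0:Mul2,r1:2,r2:Add1,r3:1,r4:243,r5:Mul1
  c18: -  regs: r0:Mul2,r1:2,r2:Add1,r3:1,r4:243,r5:Mul1
  c19: CDB Mul1=2916  regs: r0:Mul2,r1:2,r2:Add1,r3:1,r4:243,r5:2916
  c20: CDB Mul2=48  regs: r0:48,r1:2,r2:Add1,r3:1,r4:243,r5:2916
  c21: -  regs: r0:48,r1:2,r2:Add1,r3:1,r4:243,r5:2916
  c22: CDB Add1=52  regs: r0:48,r1:2,r2:52,r3:1,r4:243,r5:2916

STATUS = VALUE 52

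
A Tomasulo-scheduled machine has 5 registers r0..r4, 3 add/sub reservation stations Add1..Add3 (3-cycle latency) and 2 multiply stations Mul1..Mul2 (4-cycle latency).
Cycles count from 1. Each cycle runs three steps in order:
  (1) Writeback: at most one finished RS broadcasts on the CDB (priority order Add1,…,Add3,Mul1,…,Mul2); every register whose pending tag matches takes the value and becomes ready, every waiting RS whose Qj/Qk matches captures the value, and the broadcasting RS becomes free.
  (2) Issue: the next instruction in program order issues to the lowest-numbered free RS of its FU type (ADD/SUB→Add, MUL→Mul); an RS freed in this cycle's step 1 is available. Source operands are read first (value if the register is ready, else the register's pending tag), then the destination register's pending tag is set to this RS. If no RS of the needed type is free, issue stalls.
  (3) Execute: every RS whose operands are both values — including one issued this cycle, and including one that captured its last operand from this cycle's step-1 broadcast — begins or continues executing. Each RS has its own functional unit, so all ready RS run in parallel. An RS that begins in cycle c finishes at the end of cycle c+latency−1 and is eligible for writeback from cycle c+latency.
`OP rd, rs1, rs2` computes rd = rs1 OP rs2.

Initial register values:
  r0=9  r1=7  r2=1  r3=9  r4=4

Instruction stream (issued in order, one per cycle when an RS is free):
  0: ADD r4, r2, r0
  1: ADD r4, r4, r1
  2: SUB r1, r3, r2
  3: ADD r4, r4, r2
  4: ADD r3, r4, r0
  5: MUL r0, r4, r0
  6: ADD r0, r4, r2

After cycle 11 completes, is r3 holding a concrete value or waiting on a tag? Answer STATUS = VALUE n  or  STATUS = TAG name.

STATUS = TAG Add3

  c1: issue ADD r4<-Add1  regs: r0:9,r1:7,r2:1,r3:9,r4:Add1
  c2: issue ADD r4<-Add2  regs: r0:9,r1:7,r2:1,r3:9,r4:Add2
  c3: issue SUB r1<-Add3  regs: r0:9,r1:Add3,r2:1,r3:9,r4:Add2
  c4: CDB Add1=10; issue ADD r4<-Add1  regs: r0:9,r1:Add3,r2:1,r3:9,r4:Add1
  c5: stall  regs: r0:9,r1:Add3,r2:1,r3:9,r4:Add1
  c6: CDB Add3=8; issue ADD r3<-Add3  regs: r0:9,r1:8,r2:1,r3:Add3,r4:Add1
  c7: CDB Add2=17; issue MUL r0<-Mul1  regs: r0:Mul1,r1:8,r2:1,r3:Add3,r4:Add1
  c8: issue ADD r0<-Add2  regs: r0:Add2,r1:8,r2:1,r3:Add3,r4:Add1
  c9: -  regs: r0:Add2,r1:8,r2:1,r3:Add3,r4:Add1
  c10: CDB Add1=18  regs: r0:Add2,r1:8,r2:1,r3:Add3,r4:18
  c11: -  regs: r0:Add2,r1:8,r2:1,r3:Add3,r4:18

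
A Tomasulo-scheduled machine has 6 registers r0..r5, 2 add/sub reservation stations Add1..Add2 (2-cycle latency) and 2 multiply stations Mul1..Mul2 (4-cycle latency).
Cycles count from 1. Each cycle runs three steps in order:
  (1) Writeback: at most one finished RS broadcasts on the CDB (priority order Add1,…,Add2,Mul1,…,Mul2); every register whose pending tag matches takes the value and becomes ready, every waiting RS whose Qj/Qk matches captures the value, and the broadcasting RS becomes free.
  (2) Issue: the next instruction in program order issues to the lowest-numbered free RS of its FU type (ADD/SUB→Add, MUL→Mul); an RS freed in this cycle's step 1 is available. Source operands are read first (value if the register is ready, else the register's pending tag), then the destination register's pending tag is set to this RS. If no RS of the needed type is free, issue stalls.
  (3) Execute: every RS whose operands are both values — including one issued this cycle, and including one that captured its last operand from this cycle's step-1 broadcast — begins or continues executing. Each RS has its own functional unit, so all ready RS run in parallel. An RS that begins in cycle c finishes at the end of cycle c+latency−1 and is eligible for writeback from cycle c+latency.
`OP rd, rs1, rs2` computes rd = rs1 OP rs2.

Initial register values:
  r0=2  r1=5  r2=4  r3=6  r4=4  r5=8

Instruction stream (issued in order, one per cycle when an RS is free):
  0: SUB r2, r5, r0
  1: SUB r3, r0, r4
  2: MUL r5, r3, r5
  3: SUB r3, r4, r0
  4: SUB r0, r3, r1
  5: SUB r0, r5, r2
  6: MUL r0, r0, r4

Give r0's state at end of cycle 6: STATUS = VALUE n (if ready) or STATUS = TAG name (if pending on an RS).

STATUS = TAG Add1

  c1: issue SUB r2<-Add1  regs: r0:2,r1:5,r2:Add1,r3:6,r4:4,r5:8
  c2: issue SUB r3<-Add2  regs: r0:2,r1:5,r2:Add1,r3:Add2,r4:4,r5:8
  c3: CDB Add1=6; issue MUL r5<-Mul1  regs: r0:2,r1:5,r2:6,r3:Add2,r4:4,r5:Mul1
  c4: CDB Add2=-2; issue SUB r3<-Add1  regs: r0:2,r1:5,r2:6,r3:Add1,r4:4,r5:Mul1
  c5: issue SUB r0<-Add2  regs: r0:Add2,r1:5,r2:6,r3:Add1,r4:4,r5:Mul1
  c6: CDB Add1=2; issue SUB r0<-Add1  regs: r0:Add1,r1:5,r2:6,r3:2,r4:4,r5:Mul1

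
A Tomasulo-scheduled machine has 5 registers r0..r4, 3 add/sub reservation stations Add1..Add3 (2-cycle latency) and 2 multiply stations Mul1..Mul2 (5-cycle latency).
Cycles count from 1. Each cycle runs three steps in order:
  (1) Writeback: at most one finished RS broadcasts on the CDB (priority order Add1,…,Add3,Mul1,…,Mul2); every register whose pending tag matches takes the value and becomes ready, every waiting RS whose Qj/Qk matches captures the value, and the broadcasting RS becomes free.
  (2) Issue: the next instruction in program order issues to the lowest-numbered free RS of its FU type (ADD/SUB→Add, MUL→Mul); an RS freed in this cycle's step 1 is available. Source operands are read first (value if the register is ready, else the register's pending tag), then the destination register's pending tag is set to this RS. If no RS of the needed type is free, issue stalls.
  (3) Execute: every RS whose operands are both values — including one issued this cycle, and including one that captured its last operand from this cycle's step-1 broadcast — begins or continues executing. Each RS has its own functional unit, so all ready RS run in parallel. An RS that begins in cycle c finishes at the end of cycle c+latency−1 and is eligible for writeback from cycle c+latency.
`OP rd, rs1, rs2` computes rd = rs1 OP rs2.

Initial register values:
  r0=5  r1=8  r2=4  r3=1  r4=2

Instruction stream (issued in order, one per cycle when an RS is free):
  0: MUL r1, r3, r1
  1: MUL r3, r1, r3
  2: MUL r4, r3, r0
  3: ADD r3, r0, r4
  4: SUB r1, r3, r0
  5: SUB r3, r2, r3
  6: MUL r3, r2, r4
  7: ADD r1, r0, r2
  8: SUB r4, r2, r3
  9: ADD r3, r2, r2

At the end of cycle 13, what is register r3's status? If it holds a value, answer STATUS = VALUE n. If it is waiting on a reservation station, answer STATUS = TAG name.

c1: issue MUL r1<-Mul1 | r0:5,r1:Mul1,r2:4,r3:1,r4:2
c2: issue MUL r3<-Mul2 | r0:5,r1:Mul1,r2:4,r3:Mul2,r4:2
c3: stall | r0:5,r1:Mul1,r2:4,r3:Mul2,r4:2
c4: stall | r0:5,r1:Mul1,r2:4,r3:Mul2,r4:2
c5: stall | r0:5,r1:Mul1,r2:4,r3:Mul2,r4:2
c6: CDB Mul1=8; issue MUL r4<-Mul1 | r0:5,r1:8,r2:4,r3:Mul2,r4:Mul1
c7: issue ADD r3<-Add1 | r0:5,r1:8,r2:4,r3:Add1,r4:Mul1
c8: issue SUB r1<-Add2 | r0:5,r1:Add2,r2:4,r3:Add1,r4:Mul1
c9: issue SUB r3<-Add3 | r0:5,r1:Add2,r2:4,r3:Add3,r4:Mul1
c10: stall | r0:5,r1:Add2,r2:4,r3:Add3,r4:Mul1
c11: CDB Mul2=8; issue MUL r3<-Mul2 | r0:5,r1:Add2,r2:4,r3:Mul2,r4:Mul1
c12: stall | r0:5,r1:Add2,r2:4,r3:Mul2,r4:Mul1
c13: stall | r0:5,r1:Add2,r2:4,r3:Mul2,r4:Mul1

STATUS = TAG Mul2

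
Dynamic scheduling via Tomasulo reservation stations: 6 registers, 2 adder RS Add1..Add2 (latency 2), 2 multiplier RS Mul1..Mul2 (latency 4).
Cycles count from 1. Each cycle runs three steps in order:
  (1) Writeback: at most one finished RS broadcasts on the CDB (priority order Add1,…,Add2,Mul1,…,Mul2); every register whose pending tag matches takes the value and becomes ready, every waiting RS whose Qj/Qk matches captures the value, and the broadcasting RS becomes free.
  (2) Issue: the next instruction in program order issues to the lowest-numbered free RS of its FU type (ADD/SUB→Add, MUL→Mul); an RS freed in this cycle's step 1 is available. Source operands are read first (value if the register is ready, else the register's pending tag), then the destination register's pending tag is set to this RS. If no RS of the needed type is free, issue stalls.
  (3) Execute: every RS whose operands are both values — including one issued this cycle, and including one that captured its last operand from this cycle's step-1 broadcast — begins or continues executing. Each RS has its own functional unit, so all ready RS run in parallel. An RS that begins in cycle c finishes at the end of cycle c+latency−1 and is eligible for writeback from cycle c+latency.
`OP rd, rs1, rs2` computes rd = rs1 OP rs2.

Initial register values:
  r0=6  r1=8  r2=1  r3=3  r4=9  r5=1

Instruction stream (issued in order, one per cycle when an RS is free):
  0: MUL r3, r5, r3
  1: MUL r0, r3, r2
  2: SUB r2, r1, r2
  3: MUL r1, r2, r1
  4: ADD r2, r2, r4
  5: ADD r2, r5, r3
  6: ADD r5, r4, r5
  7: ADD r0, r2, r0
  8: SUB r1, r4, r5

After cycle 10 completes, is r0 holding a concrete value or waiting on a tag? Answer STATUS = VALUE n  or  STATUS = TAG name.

cycle 1: issue MUL r3<-Mul1 // r0:6,r1:8,r2:1,r3:Mul1,r4:9,r5:1
cycle 2: issue MUL r0<-Mul2 // r0:Mul2,r1:8,r2:1,r3:Mul1,r4:9,r5:1
cycle 3: issue SUB r2<-Add1 // r0:Mul2,r1:8,r2:Add1,r3:Mul1,r4:9,r5:1
cycle 4: stall // r0:Mul2,r1:8,r2:Add1,r3:Mul1,r4:9,r5:1
cycle 5: CDB Add1=7; stall // r0:Mul2,r1:8,r2:7,r3:Mul1,r4:9,r5:1
cycle 6: CDB Mul1=3; issue MUL r1<-Mul1 // r0:Mul2,r1:Mul1,r2:7,r3:3,r4:9,r5:1
cycle 7: issue ADD r2<-Add1 // r0:Mul2,r1:Mul1,r2:Add1,r3:3,r4:9,r5:1
cycle 8: issue ADD r2<-Add2 // r0:Mul2,r1:Mul1,r2:Add2,r3:3,r4:9,r5:1
cycle 9: CDB Add1=16; issue ADD r5<-Add1 // r0:Mul2,r1:Mul1,r2:Add2,r3:3,r4:9,r5:Add1
cycle 10: CDB Add2=4; issue ADD r0<-Add2 // r0:Add2,r1:Mul1,r2:4,r3:3,r4:9,r5:Add1

STATUS = TAG Add2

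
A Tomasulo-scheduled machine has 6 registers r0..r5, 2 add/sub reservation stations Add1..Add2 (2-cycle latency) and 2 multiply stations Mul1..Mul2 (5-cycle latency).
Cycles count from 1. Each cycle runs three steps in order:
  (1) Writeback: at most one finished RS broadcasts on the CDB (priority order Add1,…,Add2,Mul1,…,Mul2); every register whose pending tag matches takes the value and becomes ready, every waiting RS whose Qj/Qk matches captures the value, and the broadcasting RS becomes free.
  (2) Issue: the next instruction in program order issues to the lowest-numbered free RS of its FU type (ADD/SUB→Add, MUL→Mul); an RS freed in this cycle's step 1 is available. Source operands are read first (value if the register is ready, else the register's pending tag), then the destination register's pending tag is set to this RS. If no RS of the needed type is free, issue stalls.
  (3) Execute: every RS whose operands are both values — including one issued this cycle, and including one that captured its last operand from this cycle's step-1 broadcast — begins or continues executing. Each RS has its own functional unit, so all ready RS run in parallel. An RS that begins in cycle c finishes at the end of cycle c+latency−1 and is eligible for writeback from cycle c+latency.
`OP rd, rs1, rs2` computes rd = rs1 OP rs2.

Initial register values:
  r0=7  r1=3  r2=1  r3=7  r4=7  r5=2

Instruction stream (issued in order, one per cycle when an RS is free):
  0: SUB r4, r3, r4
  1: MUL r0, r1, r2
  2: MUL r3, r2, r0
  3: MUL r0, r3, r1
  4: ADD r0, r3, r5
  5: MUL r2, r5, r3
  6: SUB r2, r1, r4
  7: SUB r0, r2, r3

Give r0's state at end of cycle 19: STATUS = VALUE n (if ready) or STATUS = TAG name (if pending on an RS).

STATUS = VALUE 0

  c1: issue SUB r4<-Add1  regs: r0:7,r1:3,r2:1,r3:7,r4:Add1,r5:2
  c2: issue MUL r0<-Mul1  regs: r0:Mul1,r1:3,r2:1,r3:7,r4:Add1,r5:2
  c3: CDB Add1=0; issue MUL r3<-Mul2  regs: r0:Mul1,r1:3,r2:1,r3:Mul2,r4:0,r5:2
  c4: stall  regs: r0:Mul1,r1:3,r2:1,r3:Mul2,r4:0,r5:2
  c5: stall  regs: r0:Mul1,r1:3,r2:1,r3:Mul2,r4:0,r5:2
  c6: stall  regs: r0:Mul1,r1:3,r2:1,r3:Mul2,r4:0,r5:2
  c7: CDB Mul1=3; issue MUL r0<-Mul1  regs: r0:Mul1,r1:3,r2:1,r3:Mul2,r4:0,r5:2
  c8: issue ADD r0<-Add1  regs: r0:Add1,r1:3,r2:1,r3:Mul2,r4:0,r5:2
  c9: stall  regs: r0:Add1,r1:3,r2:1,r3:Mul2,r4:0,r5:2
  c10: stall  regs: r0:Add1,r1:3,r2:1,r3:Mul2,r4:0,r5:2
  c11: stall  regs: r0:Add1,r1:3,r2:1,r3:Mul2,r4:0,r5:2
  c12: CDB Mul2=3; issue MUL r2<-Mul2  regs: r0:Add1,r1:3,r2:Mul2,r3:3,r4:0,r5:2
  c13: issue SUB r2<-Add2  regs: r0:Add1,r1:3,r2:Add2,r3:3,r4:0,r5:2
  c14: CDB Add1=5; issue SUB r0<-Add1  regs: r0:Add1,r1:3,r2:Add2,r3:3,r4:0,r5:2
  c15: CDB Add2=3  regs: r0:Add1,r1:3,r2:3,r3:3,r4:0,r5:2
  c16: -  regs: r0:Add1,r1:3,r2:3,r3:3,r4:0,r5:2
  c17: CDB Add1=0  regs: r0:0,r1:3,r2:3,r3:3,r4:0,r5:2
  c18: CDB Mul1=9  regs: r0:0,r1:3,r2:3,r3:3,r4:0,r5:2
  c19: CDB Mul2=6  regs: r0:0,r1:3,r2:3,r3:3,r4:0,r5:2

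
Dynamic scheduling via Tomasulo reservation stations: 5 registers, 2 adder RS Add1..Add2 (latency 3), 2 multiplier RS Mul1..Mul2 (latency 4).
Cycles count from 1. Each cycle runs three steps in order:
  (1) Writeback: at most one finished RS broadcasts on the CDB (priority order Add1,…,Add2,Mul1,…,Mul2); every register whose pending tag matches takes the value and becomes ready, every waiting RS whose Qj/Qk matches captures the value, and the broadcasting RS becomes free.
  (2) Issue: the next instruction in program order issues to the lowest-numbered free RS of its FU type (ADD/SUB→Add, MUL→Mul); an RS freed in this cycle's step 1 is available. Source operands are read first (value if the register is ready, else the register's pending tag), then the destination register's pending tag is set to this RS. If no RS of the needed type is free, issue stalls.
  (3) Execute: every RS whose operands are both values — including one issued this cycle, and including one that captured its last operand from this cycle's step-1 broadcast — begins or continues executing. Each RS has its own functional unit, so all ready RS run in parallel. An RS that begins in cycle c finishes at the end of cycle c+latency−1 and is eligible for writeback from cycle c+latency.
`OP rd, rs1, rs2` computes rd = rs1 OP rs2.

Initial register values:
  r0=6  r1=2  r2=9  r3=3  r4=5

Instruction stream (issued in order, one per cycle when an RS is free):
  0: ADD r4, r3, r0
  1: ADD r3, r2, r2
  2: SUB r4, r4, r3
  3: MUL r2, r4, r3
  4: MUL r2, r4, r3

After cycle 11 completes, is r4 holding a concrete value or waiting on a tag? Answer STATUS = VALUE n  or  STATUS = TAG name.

  c1: issue ADD r4<-Add1  regs: r0:6,r1:2,r2:9,r3:3,r4:Add1
  c2: issue ADD r3<-Add2  regs: r0:6,r1:2,r2:9,r3:Add2,r4:Add1
  c3: stall  regs: r0:6,r1:2,r2:9,r3:Add2,r4:Add1
  c4: CDB Add1=9; issue SUB r4<-Add1  regs: r0:6,r1:2,r2:9,r3:Add2,r4:Add1
  c5: CDB Add2=18; issue MUL r2<-Mul1  regs: r0:6,r1:2,r2:Mul1,r3:18,r4:Add1
  c6: issue MUL r2<-Mul2  regs: r0:6,r1:2,r2:Mul2,r3:18,r4:Add1
  c7: -  regs: r0:6,r1:2,r2:Mul2,r3:18,r4:Add1
  c8: CDB Add1=-9  regs: r0:6,r1:2,r2:Mul2,r3:18,r4:-9
  c9: -  regs: r0:6,r1:2,r2:Mul2,r3:18,r4:-9
  c10: -  regs: r0:6,r1:2,r2:Mul2,r3:18,r4:-9
  c11: -  regs: r0:6,r1:2,r2:Mul2,r3:18,r4:-9

STATUS = VALUE -9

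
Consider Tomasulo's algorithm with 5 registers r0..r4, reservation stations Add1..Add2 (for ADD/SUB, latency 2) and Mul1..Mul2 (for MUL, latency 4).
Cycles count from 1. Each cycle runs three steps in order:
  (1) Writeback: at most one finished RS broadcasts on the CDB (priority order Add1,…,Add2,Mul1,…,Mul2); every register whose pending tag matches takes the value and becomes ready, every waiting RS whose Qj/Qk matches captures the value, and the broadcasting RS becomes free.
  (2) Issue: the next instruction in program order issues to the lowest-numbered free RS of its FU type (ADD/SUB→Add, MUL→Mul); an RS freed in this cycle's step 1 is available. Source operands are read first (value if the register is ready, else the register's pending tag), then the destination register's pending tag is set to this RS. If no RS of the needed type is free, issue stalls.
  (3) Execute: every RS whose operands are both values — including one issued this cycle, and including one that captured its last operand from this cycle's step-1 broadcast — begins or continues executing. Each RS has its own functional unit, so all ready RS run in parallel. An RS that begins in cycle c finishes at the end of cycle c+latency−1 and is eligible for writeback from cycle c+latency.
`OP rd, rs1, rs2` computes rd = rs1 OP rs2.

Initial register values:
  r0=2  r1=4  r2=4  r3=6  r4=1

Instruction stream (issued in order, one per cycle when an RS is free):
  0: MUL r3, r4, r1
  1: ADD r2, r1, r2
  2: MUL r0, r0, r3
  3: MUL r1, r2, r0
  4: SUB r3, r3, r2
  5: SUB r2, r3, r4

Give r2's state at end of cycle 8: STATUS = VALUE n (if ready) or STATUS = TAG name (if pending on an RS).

  c1: issue MUL r3<-Mul1  regs: r0:2,r1:4,r2:4,r3:Mul1,r4:1
  c2: issue ADD r2<-Add1  regs: r0:2,r1:4,r2:Add1,r3:Mul1,r4:1
  c3: issue MUL r0<-Mul2  regs: r0:Mul2,r1:4,r2:Add1,r3:Mul1,r4:1
  c4: CDB Add1=8; stall  regs: r0:Mul2,r1:4,r2:8,r3:Mul1,r4:1
  c5: CDB Mul1=4; issue MUL r1<-Mul1  regs: r0:Mul2,r1:Mul1,r2:8,r3:4,r4:1
  c6: issue SUB r3<-Add1  regs: r0:Mul2,r1:Mul1,r2:8,r3:Add1,r4:1
  c7: issue SUB r2<-Add2  regs: r0:Mul2,r1:Mul1,r2:Add2,r3:Add1,r4:1
  c8: CDB Add1=-4  regs: r0:Mul2,r1:Mul1,r2:Add2,r3:-4,r4:1

STATUS = TAG Add2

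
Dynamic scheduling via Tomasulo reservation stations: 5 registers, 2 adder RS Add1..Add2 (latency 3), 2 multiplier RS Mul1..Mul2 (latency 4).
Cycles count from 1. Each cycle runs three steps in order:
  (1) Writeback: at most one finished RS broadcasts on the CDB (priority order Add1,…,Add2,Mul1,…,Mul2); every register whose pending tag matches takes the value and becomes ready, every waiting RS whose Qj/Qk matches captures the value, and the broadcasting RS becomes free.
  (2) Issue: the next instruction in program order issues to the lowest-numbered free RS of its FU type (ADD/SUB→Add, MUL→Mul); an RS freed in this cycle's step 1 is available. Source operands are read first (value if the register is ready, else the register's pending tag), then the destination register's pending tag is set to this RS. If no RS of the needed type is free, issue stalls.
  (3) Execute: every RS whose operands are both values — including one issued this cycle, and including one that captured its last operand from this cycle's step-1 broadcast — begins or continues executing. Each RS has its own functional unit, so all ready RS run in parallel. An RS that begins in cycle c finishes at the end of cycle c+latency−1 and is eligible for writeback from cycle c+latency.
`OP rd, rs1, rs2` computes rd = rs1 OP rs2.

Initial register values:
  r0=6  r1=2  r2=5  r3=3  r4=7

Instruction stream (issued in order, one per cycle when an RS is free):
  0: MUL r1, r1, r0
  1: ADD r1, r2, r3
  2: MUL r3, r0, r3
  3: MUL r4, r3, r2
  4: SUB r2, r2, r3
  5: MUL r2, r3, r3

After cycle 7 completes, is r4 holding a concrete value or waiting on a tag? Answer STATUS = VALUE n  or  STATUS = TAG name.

cycle 1: issue MUL r1<-Mul1 // r0:6,r1:Mul1,r2:5,r3:3,r4:7
cycle 2: issue ADD r1<-Add1 // r0:6,r1:Add1,r2:5,r3:3,r4:7
cycle 3: issue MUL r3<-Mul2 // r0:6,r1:Add1,r2:5,r3:Mul2,r4:7
cycle 4: stall // r0:6,r1:Add1,r2:5,r3:Mul2,r4:7
cycle 5: CDB Add1=8; stall // r0:6,r1:8,r2:5,r3:Mul2,r4:7
cycle 6: CDB Mul1=12; issue MUL r4<-Mul1 // r0:6,r1:8,r2:5,r3:Mul2,r4:Mul1
cycle 7: CDB Mul2=18; issue SUB r2<-Add1 // r0:6,r1:8,r2:Add1,r3:18,r4:Mul1

STATUS = TAG Mul1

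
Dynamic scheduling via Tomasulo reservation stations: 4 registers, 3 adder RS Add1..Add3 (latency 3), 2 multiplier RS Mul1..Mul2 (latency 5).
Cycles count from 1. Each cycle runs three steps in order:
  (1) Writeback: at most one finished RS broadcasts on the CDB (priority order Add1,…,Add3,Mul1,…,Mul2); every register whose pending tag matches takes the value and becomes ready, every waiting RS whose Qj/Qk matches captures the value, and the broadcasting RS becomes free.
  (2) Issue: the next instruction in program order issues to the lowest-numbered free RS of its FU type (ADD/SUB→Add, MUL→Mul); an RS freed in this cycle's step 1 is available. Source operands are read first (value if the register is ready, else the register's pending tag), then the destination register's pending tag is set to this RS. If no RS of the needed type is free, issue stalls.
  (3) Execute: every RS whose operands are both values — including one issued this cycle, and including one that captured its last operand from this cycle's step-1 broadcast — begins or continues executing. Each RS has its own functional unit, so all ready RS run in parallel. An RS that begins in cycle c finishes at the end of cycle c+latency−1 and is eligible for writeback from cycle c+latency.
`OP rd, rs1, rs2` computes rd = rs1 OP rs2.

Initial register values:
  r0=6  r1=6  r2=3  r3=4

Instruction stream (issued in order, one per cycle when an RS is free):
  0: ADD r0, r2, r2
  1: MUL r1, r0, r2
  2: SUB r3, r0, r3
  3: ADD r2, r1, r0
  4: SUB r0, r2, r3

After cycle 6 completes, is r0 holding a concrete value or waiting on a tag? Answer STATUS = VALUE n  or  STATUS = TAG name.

STATUS = TAG Add3

c1: issue ADD r0<-Add1 | r0:Add1,r1:6,r2:3,r3:4
c2: issue MUL r1<-Mul1 | r0:Add1,r1:Mul1,r2:3,r3:4
c3: issue SUB r3<-Add2 | r0:Add1,r1:Mul1,r2:3,r3:Add2
c4: CDB Add1=6; issue ADD r2<-Add1 | r0:6,r1:Mul1,r2:Add1,r3:Add2
c5: issue SUB r0<-Add3 | r0:Add3,r1:Mul1,r2:Add1,r3:Add2
c6: - | r0:Add3,r1:Mul1,r2:Add1,r3:Add2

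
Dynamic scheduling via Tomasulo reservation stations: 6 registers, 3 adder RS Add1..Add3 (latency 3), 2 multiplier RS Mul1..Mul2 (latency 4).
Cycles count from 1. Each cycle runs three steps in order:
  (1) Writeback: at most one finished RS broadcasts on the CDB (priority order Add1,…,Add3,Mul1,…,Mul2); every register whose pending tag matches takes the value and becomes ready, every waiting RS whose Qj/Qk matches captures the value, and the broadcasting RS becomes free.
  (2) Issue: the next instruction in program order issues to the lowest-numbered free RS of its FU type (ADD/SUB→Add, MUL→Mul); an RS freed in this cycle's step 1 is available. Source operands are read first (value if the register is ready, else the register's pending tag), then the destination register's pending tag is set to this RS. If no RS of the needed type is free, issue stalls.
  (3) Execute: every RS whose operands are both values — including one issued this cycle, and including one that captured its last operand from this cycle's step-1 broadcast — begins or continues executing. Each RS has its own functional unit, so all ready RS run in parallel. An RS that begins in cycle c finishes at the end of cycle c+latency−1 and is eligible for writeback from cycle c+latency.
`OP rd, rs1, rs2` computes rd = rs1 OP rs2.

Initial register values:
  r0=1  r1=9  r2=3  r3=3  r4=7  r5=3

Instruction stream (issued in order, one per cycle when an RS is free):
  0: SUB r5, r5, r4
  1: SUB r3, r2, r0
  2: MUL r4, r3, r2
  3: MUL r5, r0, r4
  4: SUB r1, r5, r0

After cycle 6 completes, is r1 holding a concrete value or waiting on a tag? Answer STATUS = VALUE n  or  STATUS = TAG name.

STATUS = TAG Add1

cycle 1: issue SUB r5<-Add1 // r0:1,r1:9,r2:3,r3:3,r4:7,r5:Add1
cycle 2: issue SUB r3<-Add2 // r0:1,r1:9,r2:3,r3:Add2,r4:7,r5:Add1
cycle 3: issue MUL r4<-Mul1 // r0:1,r1:9,r2:3,r3:Add2,r4:Mul1,r5:Add1
cycle 4: CDB Add1=-4; issue MUL r5<-Mul2 // r0:1,r1:9,r2:3,r3:Add2,r4:Mul1,r5:Mul2
cycle 5: CDB Add2=2; issue SUB r1<-Add1 // r0:1,r1:Add1,r2:3,r3:2,r4:Mul1,r5:Mul2
cycle 6: - // r0:1,r1:Add1,r2:3,r3:2,r4:Mul1,r5:Mul2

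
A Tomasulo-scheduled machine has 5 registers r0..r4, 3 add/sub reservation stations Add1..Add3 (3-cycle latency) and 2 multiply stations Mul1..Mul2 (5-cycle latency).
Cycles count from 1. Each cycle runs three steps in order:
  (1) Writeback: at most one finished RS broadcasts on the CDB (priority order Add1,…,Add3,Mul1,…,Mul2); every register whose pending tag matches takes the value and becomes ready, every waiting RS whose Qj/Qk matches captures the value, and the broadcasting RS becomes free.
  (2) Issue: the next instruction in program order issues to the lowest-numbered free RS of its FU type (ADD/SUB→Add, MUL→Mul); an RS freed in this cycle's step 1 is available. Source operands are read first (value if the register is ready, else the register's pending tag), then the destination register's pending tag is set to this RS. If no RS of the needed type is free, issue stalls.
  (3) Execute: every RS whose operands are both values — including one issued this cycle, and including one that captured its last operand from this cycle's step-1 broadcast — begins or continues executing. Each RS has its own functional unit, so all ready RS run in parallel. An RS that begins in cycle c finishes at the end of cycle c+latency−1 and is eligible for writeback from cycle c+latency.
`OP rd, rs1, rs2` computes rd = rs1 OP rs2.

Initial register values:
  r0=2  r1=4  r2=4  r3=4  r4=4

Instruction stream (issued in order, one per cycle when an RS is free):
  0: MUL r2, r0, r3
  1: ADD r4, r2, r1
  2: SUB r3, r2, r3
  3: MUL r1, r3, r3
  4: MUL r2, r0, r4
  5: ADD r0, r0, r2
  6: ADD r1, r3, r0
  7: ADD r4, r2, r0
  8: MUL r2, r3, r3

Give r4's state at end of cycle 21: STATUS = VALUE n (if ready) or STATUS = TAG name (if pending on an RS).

c1: issue MUL r2<-Mul1 | r0:2,r1:4,r2:Mul1,r3:4,r4:4
c2: issue ADD r4<-Add1 | r0:2,r1:4,r2:Mul1,r3:4,r4:Add1
c3: issue SUB r3<-Add2 | r0:2,r1:4,r2:Mul1,r3:Add2,r4:Add1
c4: issue MUL r1<-Mul2 | r0:2,r1:Mul2,r2:Mul1,r3:Add2,r4:Add1
c5: stall | r0:2,r1:Mul2,r2:Mul1,r3:Add2,r4:Add1
c6: CDB Mul1=8; issue MUL r2<-Mul1 | r0:2,r1:Mul2,r2:Mul1,r3:Add2,r4:Add1
c7: issue ADD r0<-Add3 | r0:Add3,r1:Mul2,r2:Mul1,r3:Add2,r4:Add1
c8: stall | r0:Add3,r1:Mul2,r2:Mul1,r3:Add2,r4:Add1
c9: CDB Add1=12; issue ADD r1<-Add1 | r0:Add3,r1:Add1,r2:Mul1,r3:Add2,r4:12
c10: CDB Add2=4; issue ADD r4<-Add2 | r0:Add3,r1:Add1,r2:Mul1,r3:4,r4:Add2
c11: stall | r0:Add3,r1:Add1,r2:Mul1,r3:4,r4:Add2
c12: stall | r0:Add3,r1:Add1,r2:Mul1,r3:4,r4:Add2
c13: stall | r0:Add3,r1:Add1,r2:Mul1,r3:4,r4:Add2
c14: CDB Mul1=24; issue MUL r2<-Mul1 | r0:Add3,r1:Add1,r2:Mul1,r3:4,r4:Add2
c15: CDB Mul2=16 | r0:Add3,r1:Add1,r2:Mul1,r3:4,r4:Add2
c16: - | r0:Add3,r1:Add1,r2:Mul1,r3:4,r4:Add2
c17: CDB Add3=26 | r0:26,r1:Add1,r2:Mul1,r3:4,r4:Add2
c18: - | r0:26,r1:Add1,r2:Mul1,r3:4,r4:Add2
c19: CDB Mul1=16 | r0:26,r1:Add1,r2:16,r3:4,r4:Add2
c20: CDB Add1=30 | r0:26,r1:30,r2:16,r3:4,r4:Add2
c21: CDB Add2=50 | r0:26,r1:30,r2:16,r3:4,r4:50

STATUS = VALUE 50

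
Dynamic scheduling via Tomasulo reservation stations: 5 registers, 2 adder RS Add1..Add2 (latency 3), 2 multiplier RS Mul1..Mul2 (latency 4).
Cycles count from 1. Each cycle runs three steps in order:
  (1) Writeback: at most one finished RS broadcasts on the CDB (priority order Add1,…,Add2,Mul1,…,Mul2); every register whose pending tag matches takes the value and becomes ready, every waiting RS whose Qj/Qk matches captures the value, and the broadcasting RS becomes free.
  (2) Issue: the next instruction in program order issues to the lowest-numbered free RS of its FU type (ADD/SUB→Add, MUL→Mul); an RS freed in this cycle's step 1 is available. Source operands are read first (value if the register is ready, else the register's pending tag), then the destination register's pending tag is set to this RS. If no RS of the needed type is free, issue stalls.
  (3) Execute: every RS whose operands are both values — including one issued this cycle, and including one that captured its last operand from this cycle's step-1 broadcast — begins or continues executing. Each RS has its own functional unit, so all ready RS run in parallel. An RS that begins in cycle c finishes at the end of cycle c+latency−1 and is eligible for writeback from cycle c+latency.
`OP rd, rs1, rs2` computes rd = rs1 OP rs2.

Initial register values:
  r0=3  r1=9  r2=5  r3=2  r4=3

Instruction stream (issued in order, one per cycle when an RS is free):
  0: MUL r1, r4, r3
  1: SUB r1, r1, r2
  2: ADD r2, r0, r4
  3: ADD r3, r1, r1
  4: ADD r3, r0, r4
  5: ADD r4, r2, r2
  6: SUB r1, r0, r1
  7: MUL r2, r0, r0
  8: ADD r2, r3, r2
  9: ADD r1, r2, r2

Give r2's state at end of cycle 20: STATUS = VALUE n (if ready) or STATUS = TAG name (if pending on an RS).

c1: issue MUL r1<-Mul1 | r0:3,r1:Mul1,r2:5,r3:2,r4:3
c2: issue SUB r1<-Add1 | r0:3,r1:Add1,r2:5,r3:2,r4:3
c3: issue ADD r2<-Add2 | r0:3,r1:Add1,r2:Add2,r3:2,r4:3
c4: stall | r0:3,r1:Add1,r2:Add2,r3:2,r4:3
c5: CDB Mul1=6; stall | r0:3,r1:Add1,r2:Add2,r3:2,r4:3
c6: CDB Add2=6; issue ADD r3<-Add2 | r0:3,r1:Add1,r2:6,r3:Add2,r4:3
c7: stall | r0:3,r1:Add1,r2:6,r3:Add2,r4:3
c8: CDB Add1=1; issue ADD r3<-Add1 | r0:3,r1:1,r2:6,r3:Add1,r4:3
c9: stall | r0:3,r1:1,r2:6,r3:Add1,r4:3
c10: stall | r0:3,r1:1,r2:6,r3:Add1,r4:3
c11: CDB Add1=6; issue ADD r4<-Add1 | r0:3,r1:1,r2:6,r3:6,r4:Add1
c12: CDB Add2=2; issue SUB r1<-Add2 | r0:3,r1:Add2,r2:6,r3:6,r4:Add1
c13: issue MUL r2<-Mul1 | r0:3,r1:Add2,r2:Mul1,r3:6,r4:Add1
c14: CDB Add1=12; issue ADD r2<-Add1 | r0:3,r1:Add2,r2:Add1,r3:6,r4:12
c15: CDB Add2=2; issue ADD r1<-Add2 | r0:3,r1:Add2,r2:Add1,r3:6,r4:12
c16: - | r0:3,r1:Add2,r2:Add1,r3:6,r4:12
c17: CDB Mul1=9 | r0:3,r1:Add2,r2:Add1,r3:6,r4:12
c18: - | r0:3,r1:Add2,r2:Add1,r3:6,r4:12
c19: - | r0:3,r1:Add2,r2:Add1,r3:6,r4:12
c20: CDB Add1=15 | r0:3,r1:Add2,r2:15,r3:6,r4:12

STATUS = VALUE 15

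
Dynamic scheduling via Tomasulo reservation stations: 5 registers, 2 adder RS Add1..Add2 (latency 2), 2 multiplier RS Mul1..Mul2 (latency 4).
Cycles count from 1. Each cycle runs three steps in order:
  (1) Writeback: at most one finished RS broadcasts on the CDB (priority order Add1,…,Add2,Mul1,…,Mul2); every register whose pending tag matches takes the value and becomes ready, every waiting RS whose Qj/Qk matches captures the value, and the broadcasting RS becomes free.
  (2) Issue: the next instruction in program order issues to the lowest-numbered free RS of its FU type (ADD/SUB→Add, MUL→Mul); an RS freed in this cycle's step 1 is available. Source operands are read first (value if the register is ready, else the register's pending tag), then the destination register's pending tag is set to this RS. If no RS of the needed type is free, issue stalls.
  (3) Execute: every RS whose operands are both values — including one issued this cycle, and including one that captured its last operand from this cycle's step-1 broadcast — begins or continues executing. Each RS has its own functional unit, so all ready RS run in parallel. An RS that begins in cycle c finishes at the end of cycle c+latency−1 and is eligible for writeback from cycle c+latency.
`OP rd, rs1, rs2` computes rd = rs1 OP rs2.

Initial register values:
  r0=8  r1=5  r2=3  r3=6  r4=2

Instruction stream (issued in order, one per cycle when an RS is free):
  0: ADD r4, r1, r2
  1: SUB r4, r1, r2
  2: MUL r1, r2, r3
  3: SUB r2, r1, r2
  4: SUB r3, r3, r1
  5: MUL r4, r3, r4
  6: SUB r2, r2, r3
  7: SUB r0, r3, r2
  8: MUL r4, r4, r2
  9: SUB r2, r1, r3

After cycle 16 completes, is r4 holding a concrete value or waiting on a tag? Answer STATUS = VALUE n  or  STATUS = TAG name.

cycle 1: issue ADD r4<-Add1 // r0:8,r1:5,r2:3,r3:6,r4:Add1
cycle 2: issue SUB r4<-Add2 // r0:8,r1:5,r2:3,r3:6,r4:Add2
cycle 3: CDB Add1=8; issue MUL r1<-Mul1 // r0:8,r1:Mul1,r2:3,r3:6,r4:Add2
cycle 4: CDB Add2=2; issue SUB r2<-Add1 // r0:8,r1:Mul1,r2:Add1,r3:6,r4:2
cycle 5: issue SUB r3<-Add2 // r0:8,r1:Mul1,r2:Add1,r3:Add2,r4:2
cycle 6: issue MUL r4<-Mul2 // r0:8,r1:Mul1,r2:Add1,r3:Add2,r4:Mul2
cycle 7: CDB Mul1=18; stall // r0:8,r1:18,r2:Add1,r3:Add2,r4:Mul2
cycle 8: stall // r0:8,r1:18,r2:Add1,r3:Add2,r4:Mul2
cycle 9: CDB Add1=15; issue SUB r2<-Add1 // r0:8,r1:18,r2:Add1,r3:Add2,r4:Mul2
cycle 10: CDB Add2=-12; issue SUB r0<-Add2 // r0:Add2,r1:18,r2:Add1,r3:-12,r4:Mul2
cycle 11: issue MUL r4<-Mul1 // r0:Add2,r1:18,r2:Add1,r3:-12,r4:Mul1
cycle 12: CDB Add1=27; issue SUB r2<-Add1 // r0:Add2,r1:18,r2:Add1,r3:-12,r4:Mul1
cycle 13: - // r0:Add2,r1:18,r2:Add1,r3:-12,r4:Mul1
cycle 14: CDB Add1=30 // r0:Add2,r1:18,r2:30,r3:-12,r4:Mul1
cycle 15: CDB Add2=-39 // r0:-39,r1:18,r2:30,r3:-12,r4:Mul1
cycle 16: CDB Mul2=-24 // r0:-39,r1:18,r2:30,r3:-12,r4:Mul1

STATUS = TAG Mul1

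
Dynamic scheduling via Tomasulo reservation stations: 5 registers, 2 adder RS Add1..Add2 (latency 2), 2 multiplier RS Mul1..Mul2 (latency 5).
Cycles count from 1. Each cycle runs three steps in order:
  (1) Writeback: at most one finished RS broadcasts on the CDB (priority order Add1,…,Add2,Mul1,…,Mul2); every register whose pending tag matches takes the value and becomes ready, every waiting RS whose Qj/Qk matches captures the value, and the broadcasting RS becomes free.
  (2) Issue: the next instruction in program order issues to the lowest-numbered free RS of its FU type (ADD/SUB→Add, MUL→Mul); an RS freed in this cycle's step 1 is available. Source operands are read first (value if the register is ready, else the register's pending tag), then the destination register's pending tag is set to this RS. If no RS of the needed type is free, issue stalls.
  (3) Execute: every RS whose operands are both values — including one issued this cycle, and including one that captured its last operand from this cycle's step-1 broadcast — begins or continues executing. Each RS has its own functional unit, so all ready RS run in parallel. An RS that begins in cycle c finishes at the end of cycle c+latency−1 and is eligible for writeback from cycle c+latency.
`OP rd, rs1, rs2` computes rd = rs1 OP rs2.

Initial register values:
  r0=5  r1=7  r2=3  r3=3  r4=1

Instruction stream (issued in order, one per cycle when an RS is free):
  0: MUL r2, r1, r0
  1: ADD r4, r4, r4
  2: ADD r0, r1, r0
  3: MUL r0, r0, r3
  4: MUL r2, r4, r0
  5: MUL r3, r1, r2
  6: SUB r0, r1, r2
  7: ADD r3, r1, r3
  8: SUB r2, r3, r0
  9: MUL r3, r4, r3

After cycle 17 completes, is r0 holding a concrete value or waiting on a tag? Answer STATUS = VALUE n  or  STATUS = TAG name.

  c1: issue MUL r2<-Mul1  regs: r0:5,r1:7,r2:Mul1,r3:3,r4:1
  c2: issue ADD r4<-Add1  regs: r0:5,r1:7,r2:Mul1,r3:3,r4:Add1
  c3: issue ADD r0<-Add2  regs: r0:Add2,r1:7,r2:Mul1,r3:3,r4:Add1
  c4: CDB Add1=2; issue MUL r0<-Mul2  regs: r0:Mul2,r1:7,r2:Mul1,r3:3,r4:2
  c5: CDB Add2=12; stall  regs: r0:Mul2,r1:7,r2:Mul1,r3:3,r4:2
  c6: CDB Mul1=35; issue MUL r2<-Mul1  regs: r0:Mul2,r1:7,r2:Mul1,r3:3,r4:2
  c7: stall  regs: r0:Mul2,r1:7,r2:Mul1,r3:3,r4:2
  c8: stall  regs: r0:Mul2,r1:7,r2:Mul1,r3:3,r4:2
  c9: stall  regs: r0:Mul2,r1:7,r2:Mul1,r3:3,r4:2
  c10: CDB Mul2=36; issue MUL r3<-Mul2  regs: r0:36,r1:7,r2:Mul1,r3:Mul2,r4:2
  c11: issue SUB r0<-Add1  regs: r0:Add1,r1:7,r2:Mul1,r3:Mul2,r4:2
  c12: issue ADD r3<-Add2  regs: r0:Add1,r1:7,r2:Mul1,r3:Add2,r4:2
  c13: stall  regs: r0:Add1,r1:7,r2:Mul1,r3:Add2,r4:2
  c14: stall  regs: r0:Add1,r1:7,r2:Mul1,r3:Add2,r4:2
  c15: CDB Mul1=72; stall  regs: r0:Add1,r1:7,r2:72,r3:Add2,r4:2
  c16: stall  regs: r0:Add1,r1:7,r2:72,r3:Add2,r4:2
  c17: CDB Add1=-65; issue SUB r2<-Add1  regs: r0:-65,r1:7,r2:Add1,r3:Add2,r4:2

STATUS = VALUE -65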